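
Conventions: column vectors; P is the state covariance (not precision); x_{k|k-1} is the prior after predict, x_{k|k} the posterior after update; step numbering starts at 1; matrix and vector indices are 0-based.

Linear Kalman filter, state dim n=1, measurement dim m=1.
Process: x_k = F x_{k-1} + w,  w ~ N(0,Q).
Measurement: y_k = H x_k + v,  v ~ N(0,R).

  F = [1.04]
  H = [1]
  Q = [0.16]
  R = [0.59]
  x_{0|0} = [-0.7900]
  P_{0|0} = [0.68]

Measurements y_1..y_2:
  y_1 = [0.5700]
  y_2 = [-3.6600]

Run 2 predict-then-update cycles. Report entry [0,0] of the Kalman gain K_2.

step 1: x^-=[-0.8216]  P^-=[0.8955]  S=[1.4855]  K=[0.6028]  nu=[1.3916]  x^+=[0.0173]  P^+=[0.3557]
step 2: x^-=[0.0180]  P^-=[0.5447]  S=[1.1347]  K=[0.4800]  nu=[-3.6780]  x^+=[-1.7476]  P^+=[0.2832]

K[0,0] = 0.4800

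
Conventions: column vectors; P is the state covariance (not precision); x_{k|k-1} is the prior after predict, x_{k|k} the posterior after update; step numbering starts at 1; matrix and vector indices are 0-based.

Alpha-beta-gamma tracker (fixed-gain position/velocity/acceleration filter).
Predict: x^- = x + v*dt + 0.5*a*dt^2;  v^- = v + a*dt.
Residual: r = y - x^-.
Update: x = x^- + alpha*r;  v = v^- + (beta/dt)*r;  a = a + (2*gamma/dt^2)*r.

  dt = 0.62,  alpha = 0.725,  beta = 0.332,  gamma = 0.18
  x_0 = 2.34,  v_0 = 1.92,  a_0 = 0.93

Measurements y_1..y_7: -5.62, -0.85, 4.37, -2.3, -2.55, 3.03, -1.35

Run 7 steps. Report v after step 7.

step 1: x_pred=3.7091  r=-9.3291  x^+=-3.0545  v^+=-2.4990  a^+=-7.8070
step 2: x_pred=-6.1044  r=5.2544  x^+=-2.2950  v^+=-4.5257  a^+=-2.8861
step 3: x_pred=-5.6556  r=10.0256  x^+=1.6130  v^+=-0.9466  a^+=6.5031
step 4: x_pred=2.2760  r=-4.5760  x^+=-1.0416  v^+=0.6350  a^+=2.2176
step 5: x_pred=-0.2217  r=-2.3283  x^+=-1.9097  v^+=0.7631  a^+=0.0370
step 6: x_pred=-1.4295  r=4.4595  x^+=1.8036  v^+=3.1741  a^+=4.2134
step 7: x_pred=4.5814  r=-5.9314  x^+=0.2811  v^+=2.6102  a^+=-1.3414

v_post = 2.6102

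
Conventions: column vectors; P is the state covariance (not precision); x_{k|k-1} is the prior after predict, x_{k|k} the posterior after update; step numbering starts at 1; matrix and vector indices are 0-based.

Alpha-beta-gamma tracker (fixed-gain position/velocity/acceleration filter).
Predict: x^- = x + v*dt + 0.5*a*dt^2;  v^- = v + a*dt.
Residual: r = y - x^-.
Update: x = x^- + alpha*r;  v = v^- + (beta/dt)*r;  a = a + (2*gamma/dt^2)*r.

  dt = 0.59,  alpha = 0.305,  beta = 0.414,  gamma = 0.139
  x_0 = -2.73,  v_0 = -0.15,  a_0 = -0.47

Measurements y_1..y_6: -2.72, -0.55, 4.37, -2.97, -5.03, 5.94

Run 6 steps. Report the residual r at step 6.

step 1: x_pred=-2.9003  r=0.1803  x^+=-2.8453  v^+=-0.3008  a^+=-0.3260
step 2: x_pred=-3.0795  r=2.5295  x^+=-2.3080  v^+=1.2818  a^+=1.6941
step 3: x_pred=-1.2569  r=5.6269  x^+=0.4593  v^+=6.2297  a^+=6.1879
step 4: x_pred=5.2118  r=-8.1818  x^+=2.7164  v^+=4.1394  a^+=-0.3463
step 5: x_pred=5.0983  r=-10.1283  x^+=2.0092  v^+=-3.1720  a^+=-8.4350
step 6: x_pred=-1.3304  r=7.2704  x^+=0.8871  v^+=-3.0470  a^+=-2.6288

resid = 7.2704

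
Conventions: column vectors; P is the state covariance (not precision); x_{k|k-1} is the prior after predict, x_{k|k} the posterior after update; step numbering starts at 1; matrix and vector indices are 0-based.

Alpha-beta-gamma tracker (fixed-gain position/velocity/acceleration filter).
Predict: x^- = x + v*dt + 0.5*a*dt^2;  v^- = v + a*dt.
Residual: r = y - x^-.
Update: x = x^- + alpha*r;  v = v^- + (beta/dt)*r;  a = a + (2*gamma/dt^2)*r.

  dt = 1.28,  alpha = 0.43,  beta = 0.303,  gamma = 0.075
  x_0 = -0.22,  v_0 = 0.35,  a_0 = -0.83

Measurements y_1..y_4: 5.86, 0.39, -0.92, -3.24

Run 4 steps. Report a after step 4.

step 1: x_pred=-0.4519  r=6.3119  x^+=2.2622  v^+=0.7818  a^+=-0.2521
step 2: x_pred=3.0563  r=-2.6663  x^+=1.9098  v^+=-0.1721  a^+=-0.4962
step 3: x_pred=1.2830  r=-2.2030  x^+=0.3357  v^+=-1.3288  a^+=-0.6979
step 4: x_pred=-1.9369  r=-1.3031  x^+=-2.4972  v^+=-2.5306  a^+=-0.8172

a_post = -0.8172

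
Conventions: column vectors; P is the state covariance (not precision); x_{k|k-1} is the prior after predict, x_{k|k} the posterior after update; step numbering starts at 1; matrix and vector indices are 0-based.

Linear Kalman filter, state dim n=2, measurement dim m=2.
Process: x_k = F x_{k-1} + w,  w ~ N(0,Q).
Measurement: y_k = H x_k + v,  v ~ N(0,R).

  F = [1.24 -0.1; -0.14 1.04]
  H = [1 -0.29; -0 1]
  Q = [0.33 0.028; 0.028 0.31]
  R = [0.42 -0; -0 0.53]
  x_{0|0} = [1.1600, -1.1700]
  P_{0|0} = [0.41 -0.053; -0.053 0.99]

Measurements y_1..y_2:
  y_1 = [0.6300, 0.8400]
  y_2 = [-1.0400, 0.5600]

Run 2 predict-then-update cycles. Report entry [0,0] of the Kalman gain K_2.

K[0,0] = 0.6371

step 1: x^-=[1.5554, -1.3792]  P^-=[0.9835 -0.2152; -0.2152 1.4043]  S=[1.6464 -0.6225; -0.6225 1.9343]  K=[0.6754 0.1061; -0.1179 0.6880]  nu=[-1.3254, 2.2192]  x^+=[0.8957, 0.3040]  P^+=[0.3000 0.0562; 0.0562 0.3647]
step 2: x^-=[1.0802, 0.1908]  P^-=[0.7809 0.0113; 0.0113 0.6939]  S=[1.2527 -0.1900; -0.1900 1.2239]  K=[0.6371 0.1081; -0.0672 0.5565]  nu=[-2.0649, 0.3692]  x^+=[-0.1955, 0.5351]  P^+=[0.2842 0.0573; 0.0573 0.2950]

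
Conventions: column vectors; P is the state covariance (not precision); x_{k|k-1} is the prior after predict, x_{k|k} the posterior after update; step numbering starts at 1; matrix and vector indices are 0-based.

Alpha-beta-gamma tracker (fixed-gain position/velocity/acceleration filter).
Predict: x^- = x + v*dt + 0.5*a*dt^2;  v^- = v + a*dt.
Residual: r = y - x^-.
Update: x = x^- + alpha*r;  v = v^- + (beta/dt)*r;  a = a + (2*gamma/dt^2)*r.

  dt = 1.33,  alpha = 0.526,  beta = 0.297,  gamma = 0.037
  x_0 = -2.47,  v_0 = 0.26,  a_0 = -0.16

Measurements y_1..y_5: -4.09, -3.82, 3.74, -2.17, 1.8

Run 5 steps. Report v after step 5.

step 1: x_pred=-2.2657  r=-1.8243  x^+=-3.2253  v^+=-0.3602  a^+=-0.2363
step 2: x_pred=-3.9133  r=0.0933  x^+=-3.8642  v^+=-0.6536  a^+=-0.2324
step 3: x_pred=-4.9391  r=8.6791  x^+=-0.3739  v^+=0.9754  a^+=0.1307
step 4: x_pred=1.0389  r=-3.2089  x^+=-0.6490  v^+=0.4326  a^+=-0.0036
step 5: x_pred=-0.0768  r=1.8768  x^+=0.9104  v^+=0.8469  a^+=0.0749

v_post = 0.8469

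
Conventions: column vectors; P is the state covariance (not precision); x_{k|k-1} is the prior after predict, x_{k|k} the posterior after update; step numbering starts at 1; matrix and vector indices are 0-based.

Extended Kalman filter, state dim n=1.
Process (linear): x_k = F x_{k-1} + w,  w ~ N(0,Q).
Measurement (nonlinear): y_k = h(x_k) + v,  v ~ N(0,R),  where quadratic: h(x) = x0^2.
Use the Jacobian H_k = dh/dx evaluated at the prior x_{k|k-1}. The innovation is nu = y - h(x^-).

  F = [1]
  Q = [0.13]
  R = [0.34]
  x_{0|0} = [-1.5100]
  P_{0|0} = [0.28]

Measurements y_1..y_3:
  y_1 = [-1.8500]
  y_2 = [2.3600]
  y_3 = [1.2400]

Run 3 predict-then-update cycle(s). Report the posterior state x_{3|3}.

x_post = [-1.0442]

step 1: x^-=[-1.5100]  P^-=[0.4100]  H_jac=[-3.0200]  S=[4.0794]  K=[-0.3035]  nu=[-4.1301]  x^+=[-0.2564]  P^+=[0.0342]
step 2: x^-=[-0.2564]  P^-=[0.1642]  H_jac=[-0.5128]  S=[0.3832]  K=[-0.2197]  nu=[2.2943]  x^+=[-0.7605]  P^+=[0.1457]
step 3: x^-=[-0.7605]  P^-=[0.2757]  H_jac=[-1.5210]  S=[0.9777]  K=[-0.4288]  nu=[0.6617]  x^+=[-1.0442]  P^+=[0.0959]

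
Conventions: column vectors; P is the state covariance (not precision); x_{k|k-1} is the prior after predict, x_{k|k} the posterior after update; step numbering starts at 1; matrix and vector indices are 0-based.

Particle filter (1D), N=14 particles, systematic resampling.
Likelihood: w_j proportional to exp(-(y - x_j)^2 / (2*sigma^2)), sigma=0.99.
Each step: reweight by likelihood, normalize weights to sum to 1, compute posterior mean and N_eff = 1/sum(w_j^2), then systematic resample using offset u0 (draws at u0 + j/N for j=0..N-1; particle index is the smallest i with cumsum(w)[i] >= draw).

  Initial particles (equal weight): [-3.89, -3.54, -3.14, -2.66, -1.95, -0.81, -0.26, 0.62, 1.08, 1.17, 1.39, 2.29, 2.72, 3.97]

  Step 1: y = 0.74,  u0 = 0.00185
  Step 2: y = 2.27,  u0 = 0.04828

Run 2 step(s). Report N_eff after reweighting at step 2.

step 1: w=[0.0000, 0.0000, 0.0001, 0.0005, 0.0050, 0.0586, 0.1199, 0.1982, 0.1883, 0.1817, 0.1610, 0.0586, 0.0270, 0.0010]  mean=0.8841  Neff=6.4232  idx=[4, 6, 6, 7, 7, 7, 8, 8, 9, 9, 9, 10, 10, 11]
step 2: w=[0.0000, 0.0066, 0.0066, 0.0433, 0.0433, 0.0433, 0.0843, 0.0843, 0.0936, 0.0936, 0.0936, 0.1169, 0.1169, 0.1735]  mean=1.3102  Neff=9.6449  idx=[3, 5, 6, 7, 8, 9, 9, 10, 11, 11, 12, 13, 13, 13]

N_eff = 9.6449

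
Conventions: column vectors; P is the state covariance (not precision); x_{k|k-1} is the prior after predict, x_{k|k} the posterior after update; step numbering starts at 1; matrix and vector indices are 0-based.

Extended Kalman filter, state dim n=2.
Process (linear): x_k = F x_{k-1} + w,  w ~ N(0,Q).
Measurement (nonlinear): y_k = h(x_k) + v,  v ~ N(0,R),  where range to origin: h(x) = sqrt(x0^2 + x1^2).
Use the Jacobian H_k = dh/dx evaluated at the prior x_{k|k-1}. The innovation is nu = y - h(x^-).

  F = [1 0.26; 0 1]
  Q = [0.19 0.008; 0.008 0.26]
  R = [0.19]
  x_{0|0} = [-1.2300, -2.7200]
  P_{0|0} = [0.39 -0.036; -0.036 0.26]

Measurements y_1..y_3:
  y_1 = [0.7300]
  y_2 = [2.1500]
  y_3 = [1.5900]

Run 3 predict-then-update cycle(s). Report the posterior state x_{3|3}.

step 1: x^-=[-1.9372, -2.7200]  P^-=[0.5789 0.0396; 0.0396 0.5200]  H_jac=[-0.5801 -0.8145]  S=[0.7672]  K=[-0.4797; -0.5820]  nu=[-2.6093]  x^+=[-0.6854, -1.2014]  P^+=[0.4023 -0.1746; -0.1746 0.2601]
step 2: x^-=[-0.9978, -1.2014]  P^-=[0.5191 -0.0990; -0.0990 0.5201]  H_jac=[-0.6389 -0.7693]  S=[0.6124]  K=[-0.4172; -0.5501]  nu=[0.5883]  x^+=[-1.2433, -1.5250]  P^+=[0.4125 -0.2395; -0.2395 0.3348]
step 3: x^-=[-1.6397, -1.5250]  P^-=[0.5005 -0.1445; -0.1445 0.5948]  H_jac=[-0.7323 -0.6810]  S=[0.5902]  K=[-0.4544; -0.5071]  nu=[-0.6493]  x^+=[-1.3447, -1.1957]  P^+=[0.3787 -0.2805; -0.2805 0.4430]

x_post = [-1.3447, -1.1957]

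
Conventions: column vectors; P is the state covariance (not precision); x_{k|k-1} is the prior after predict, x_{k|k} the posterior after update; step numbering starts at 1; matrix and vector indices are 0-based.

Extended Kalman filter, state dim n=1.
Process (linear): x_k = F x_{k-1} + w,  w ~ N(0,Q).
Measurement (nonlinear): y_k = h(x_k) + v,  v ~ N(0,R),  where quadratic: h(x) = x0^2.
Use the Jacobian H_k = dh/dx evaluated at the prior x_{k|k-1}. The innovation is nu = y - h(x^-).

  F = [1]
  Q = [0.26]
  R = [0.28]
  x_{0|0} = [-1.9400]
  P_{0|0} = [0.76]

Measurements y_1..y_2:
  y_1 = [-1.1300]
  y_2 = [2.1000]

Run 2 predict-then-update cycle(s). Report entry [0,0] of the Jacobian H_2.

step 1: x^-=[-1.9400]  P^-=[1.0200]  H_jac=[-3.8800]  S=[15.6355]  K=[-0.2531]  nu=[-4.8936]  x^+=[-0.7013]  P^+=[0.0183]
step 2: x^-=[-0.7013]  P^-=[0.2783]  H_jac=[-1.4027]  S=[0.8275]  K=[-0.4717]  nu=[1.6081]  x^+=[-1.4599]  P^+=[0.0942]

H_jac[0,0] = -1.4027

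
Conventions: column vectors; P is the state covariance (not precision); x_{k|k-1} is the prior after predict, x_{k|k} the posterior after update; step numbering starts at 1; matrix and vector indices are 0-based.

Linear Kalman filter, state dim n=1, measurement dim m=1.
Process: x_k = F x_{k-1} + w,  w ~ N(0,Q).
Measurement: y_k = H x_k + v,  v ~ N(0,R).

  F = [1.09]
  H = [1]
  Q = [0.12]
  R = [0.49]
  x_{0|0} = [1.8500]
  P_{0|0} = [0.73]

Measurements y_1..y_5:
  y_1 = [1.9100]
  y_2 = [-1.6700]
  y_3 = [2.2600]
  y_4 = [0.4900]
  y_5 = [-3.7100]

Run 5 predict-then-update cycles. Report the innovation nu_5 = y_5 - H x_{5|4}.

step 1: x^-=[2.0165]  P^-=[0.9873]  S=[1.4773]  K=[0.6683]  nu=[-0.1065]  x^+=[1.9453]  P^+=[0.3275]
step 2: x^-=[2.1204]  P^-=[0.5091]  S=[0.9991]  K=[0.5095]  nu=[-3.7904]  x^+=[0.1890]  P^+=[0.2497]
step 3: x^-=[0.2060]  P^-=[0.4166]  S=[0.9066]  K=[0.4595]  nu=[2.0540]  x^+=[1.1499]  P^+=[0.2252]
step 4: x^-=[1.2534]  P^-=[0.3875]  S=[0.8775]  K=[0.4416]  nu=[-0.7634]  x^+=[0.9163]  P^+=[0.2164]
step 5: x^-=[0.9987]  P^-=[0.3771]  S=[0.8671]  K=[0.4349]  nu=[-4.7087]  x^+=[-1.0491]  P^+=[0.2131]

innov = [-4.7087]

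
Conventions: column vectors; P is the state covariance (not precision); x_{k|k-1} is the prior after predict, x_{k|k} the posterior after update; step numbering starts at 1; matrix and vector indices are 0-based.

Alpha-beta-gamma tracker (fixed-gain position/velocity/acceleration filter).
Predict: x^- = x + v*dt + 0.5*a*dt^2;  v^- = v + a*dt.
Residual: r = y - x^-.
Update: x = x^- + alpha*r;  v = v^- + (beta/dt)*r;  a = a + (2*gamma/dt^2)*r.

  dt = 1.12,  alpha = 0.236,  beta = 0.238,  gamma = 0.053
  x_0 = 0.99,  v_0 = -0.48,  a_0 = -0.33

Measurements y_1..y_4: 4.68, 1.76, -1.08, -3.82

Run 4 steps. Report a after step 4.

a_post = -0.5474

step 1: x_pred=0.2454  r=4.4346  x^+=1.2920  v^+=0.0927  a^+=0.0447
step 2: x_pred=1.4239  r=0.3361  x^+=1.5032  v^+=0.2143  a^+=0.0731
step 3: x_pred=1.7891  r=-2.8691  x^+=1.1120  v^+=-0.3135  a^+=-0.1693
step 4: x_pred=0.6547  r=-4.4747  x^+=-0.4014  v^+=-1.4540  a^+=-0.5474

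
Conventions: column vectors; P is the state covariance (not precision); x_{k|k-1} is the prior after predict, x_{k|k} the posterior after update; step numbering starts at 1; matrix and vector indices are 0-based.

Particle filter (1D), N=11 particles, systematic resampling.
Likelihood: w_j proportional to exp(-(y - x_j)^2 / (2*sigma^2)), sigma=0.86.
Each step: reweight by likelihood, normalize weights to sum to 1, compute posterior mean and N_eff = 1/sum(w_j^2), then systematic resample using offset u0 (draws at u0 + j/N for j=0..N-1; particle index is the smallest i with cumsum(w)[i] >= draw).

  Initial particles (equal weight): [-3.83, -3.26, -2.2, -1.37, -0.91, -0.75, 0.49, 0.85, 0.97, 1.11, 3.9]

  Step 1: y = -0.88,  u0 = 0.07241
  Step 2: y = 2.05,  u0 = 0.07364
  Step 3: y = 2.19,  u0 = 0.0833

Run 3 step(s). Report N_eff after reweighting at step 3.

N_eff = 9.9353

step 1: w=[0.0007, 0.0058, 0.0821, 0.2266, 0.2664, 0.2635, 0.0749, 0.0352, 0.0264, 0.0183, 0.0000]  mean=-0.8402  Neff=4.8445  idx=[2, 3, 3, 4, 4, 4, 5, 5, 5, 6, 8]
step 2: w=[0.0000, 0.0005, 0.0005, 0.0040, 0.0040, 0.0040, 0.0074, 0.0074, 0.0074, 0.2875, 0.6771]  mean=0.7686  Neff=1.8471  idx=[9, 9, 9, 10, 10, 10, 10, 10, 10, 10, 10]
step 3: w=[0.0423, 0.0423, 0.0423, 0.1091, 0.1091, 0.1091, 0.1091, 0.1091, 0.1091, 0.1091, 0.1091]  mean=0.9091  Neff=9.9353  idx=[1, 3, 4, 5, 5, 6, 7, 8, 9, 10, 10]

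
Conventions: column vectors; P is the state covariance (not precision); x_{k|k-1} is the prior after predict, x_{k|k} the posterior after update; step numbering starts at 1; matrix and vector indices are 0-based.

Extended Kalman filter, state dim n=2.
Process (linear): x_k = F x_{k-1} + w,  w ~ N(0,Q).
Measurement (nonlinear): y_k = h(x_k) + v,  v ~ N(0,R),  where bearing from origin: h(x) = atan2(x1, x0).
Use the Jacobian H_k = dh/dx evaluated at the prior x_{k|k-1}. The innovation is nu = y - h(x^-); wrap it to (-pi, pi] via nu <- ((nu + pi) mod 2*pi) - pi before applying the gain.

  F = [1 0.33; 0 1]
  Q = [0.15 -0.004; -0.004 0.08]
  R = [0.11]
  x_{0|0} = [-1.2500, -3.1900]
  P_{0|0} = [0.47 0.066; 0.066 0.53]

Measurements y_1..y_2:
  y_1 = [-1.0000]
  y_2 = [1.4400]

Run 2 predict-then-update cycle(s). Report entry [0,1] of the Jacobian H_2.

step 1: x^-=[-2.3027, -3.1900]  P^-=[0.7213 0.2369; 0.2369 0.6100]  H_jac=[0.2061 -0.1488]  S=[0.1396]  K=[0.8123; -0.3003]  nu=[1.1960]  x^+=[-1.3311, -3.5492]  P^+=[0.6292 0.2710; 0.2710 0.5974]
step 2: x^-=[-2.5024, -3.5492]  P^-=[1.0230 0.4641; 0.4641 0.6774]  H_jac=[0.1882 -0.1327]  S=[0.1350]  K=[0.9702; -0.0188]  nu=[-2.6583]  x^+=[-5.0813, -3.4991]  P^+=[0.8960 0.4666; 0.4666 0.6774]

H_jac[0,1] = -0.1327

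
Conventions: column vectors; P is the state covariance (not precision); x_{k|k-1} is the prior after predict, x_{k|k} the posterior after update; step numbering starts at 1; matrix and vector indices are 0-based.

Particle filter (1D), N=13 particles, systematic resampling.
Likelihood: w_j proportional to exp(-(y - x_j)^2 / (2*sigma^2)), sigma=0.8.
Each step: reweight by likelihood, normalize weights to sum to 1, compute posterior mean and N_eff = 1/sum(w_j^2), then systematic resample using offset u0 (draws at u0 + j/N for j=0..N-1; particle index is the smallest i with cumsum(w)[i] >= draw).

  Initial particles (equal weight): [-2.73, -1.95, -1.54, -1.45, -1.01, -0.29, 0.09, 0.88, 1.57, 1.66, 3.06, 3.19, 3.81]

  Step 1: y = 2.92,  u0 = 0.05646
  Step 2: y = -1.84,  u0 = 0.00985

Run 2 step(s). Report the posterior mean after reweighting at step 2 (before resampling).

post_mean = 1.6046

step 1: w=[0.0000, 0.0000, 0.0000, 0.0000, 0.0000, 0.0001, 0.0006, 0.0127, 0.0792, 0.0952, 0.3240, 0.3108, 0.1772]  mean=2.9520  Neff=4.0236  idx=[8, 9, 10, 10, 10, 10, 11, 11, 11, 11, 12, 12, 12]
step 2: w=[0.6190, 0.3808, 0.0000, 0.0000, 0.0000, 0.0000, 0.0000, 0.0000, 0.0000, 0.0000, 0.0000, 0.0000, 0.0000]  mean=1.6046  Neff=1.8934  idx=[0, 0, 0, 0, 0, 0, 0, 0, 1, 1, 1, 1, 1]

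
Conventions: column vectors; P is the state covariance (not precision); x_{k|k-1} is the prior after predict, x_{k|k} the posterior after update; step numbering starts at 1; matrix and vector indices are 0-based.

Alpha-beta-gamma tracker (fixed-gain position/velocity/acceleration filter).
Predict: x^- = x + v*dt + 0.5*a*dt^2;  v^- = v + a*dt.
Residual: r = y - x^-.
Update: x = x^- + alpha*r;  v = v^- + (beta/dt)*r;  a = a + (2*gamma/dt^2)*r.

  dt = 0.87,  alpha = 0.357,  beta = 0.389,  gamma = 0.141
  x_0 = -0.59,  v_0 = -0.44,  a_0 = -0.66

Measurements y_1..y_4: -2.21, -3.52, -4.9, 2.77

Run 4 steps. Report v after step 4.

step 1: x_pred=-1.2226  r=-0.9874  x^+=-1.5751  v^+=-1.4557  a^+=-1.0279
step 2: x_pred=-3.2306  r=-0.2894  x^+=-3.3339  v^+=-2.4794  a^+=-1.1357
step 3: x_pred=-5.9208  r=1.0208  x^+=-5.5564  v^+=-3.0111  a^+=-0.7554
step 4: x_pred=-8.4619  r=11.2319  x^+=-4.4521  v^+=1.3538  a^+=3.4293

v_post = 1.3538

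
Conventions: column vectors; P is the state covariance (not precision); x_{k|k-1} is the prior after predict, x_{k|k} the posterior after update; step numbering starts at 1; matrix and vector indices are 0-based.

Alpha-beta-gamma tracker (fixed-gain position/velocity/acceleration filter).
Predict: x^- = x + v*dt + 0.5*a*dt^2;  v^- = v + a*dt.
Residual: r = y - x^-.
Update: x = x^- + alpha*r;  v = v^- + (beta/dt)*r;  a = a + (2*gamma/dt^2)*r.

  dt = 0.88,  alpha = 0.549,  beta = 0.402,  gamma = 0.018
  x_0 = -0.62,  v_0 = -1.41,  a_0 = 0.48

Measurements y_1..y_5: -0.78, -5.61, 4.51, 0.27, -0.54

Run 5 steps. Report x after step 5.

step 1: x_pred=-1.6749  r=0.8949  x^+=-1.1836  v^+=-0.5788  a^+=0.5216
step 2: x_pred=-1.4910  r=-4.1190  x^+=-3.7523  v^+=-2.0014  a^+=0.3301
step 3: x_pred=-5.3857  r=9.8957  x^+=0.0470  v^+=2.8097  a^+=0.7901
step 4: x_pred=2.8255  r=-2.5555  x^+=1.4225  v^+=2.3376  a^+=0.6714
step 5: x_pred=3.7395  r=-4.2795  x^+=1.3901  v^+=0.9734  a^+=0.4724

x_post = 1.3901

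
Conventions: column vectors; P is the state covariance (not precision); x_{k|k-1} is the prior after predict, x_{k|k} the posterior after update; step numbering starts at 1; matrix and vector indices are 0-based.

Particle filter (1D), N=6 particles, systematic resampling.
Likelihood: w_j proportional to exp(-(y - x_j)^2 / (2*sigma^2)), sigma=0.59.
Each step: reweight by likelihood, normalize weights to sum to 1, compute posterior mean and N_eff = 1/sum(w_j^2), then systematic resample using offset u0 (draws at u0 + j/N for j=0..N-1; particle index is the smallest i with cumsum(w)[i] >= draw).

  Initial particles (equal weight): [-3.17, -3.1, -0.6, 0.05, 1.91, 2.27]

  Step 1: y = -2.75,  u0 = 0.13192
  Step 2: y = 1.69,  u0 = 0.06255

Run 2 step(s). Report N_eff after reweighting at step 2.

step 1: w=[0.4803, 0.5189, 0.0008, 0.0000, 0.0000, 0.0000]  mean=-3.1316  Neff=2.0003  idx=[0, 0, 0, 1, 1, 1]
step 2: w=[0.0916, 0.0916, 0.0916, 0.2417, 0.2417, 0.2417]  mean=-3.1192  Neff=4.9883  idx=[0, 2, 3, 4, 4, 5]

N_eff = 4.9883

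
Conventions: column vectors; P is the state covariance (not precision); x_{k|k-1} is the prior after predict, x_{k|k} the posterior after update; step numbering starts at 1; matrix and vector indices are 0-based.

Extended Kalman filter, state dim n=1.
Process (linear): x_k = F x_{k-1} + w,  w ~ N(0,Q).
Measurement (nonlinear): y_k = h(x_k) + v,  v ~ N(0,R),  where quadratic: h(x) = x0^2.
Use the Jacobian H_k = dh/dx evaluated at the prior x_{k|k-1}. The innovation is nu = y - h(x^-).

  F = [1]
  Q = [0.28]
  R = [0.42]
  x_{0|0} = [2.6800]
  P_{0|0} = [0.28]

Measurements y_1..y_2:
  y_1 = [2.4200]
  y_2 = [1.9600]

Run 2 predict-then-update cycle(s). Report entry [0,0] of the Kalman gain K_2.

step 1: x^-=[2.6800]  P^-=[0.5600]  H_jac=[5.3600]  S=[16.5086]  K=[0.1818]  nu=[-4.7624]  x^+=[1.8141]  P^+=[0.0142]
step 2: x^-=[1.8141]  P^-=[0.2942]  H_jac=[3.6282]  S=[4.2934]  K=[0.2487]  nu=[-1.3309]  x^+=[1.4831]  P^+=[0.0288]

K[0,0] = 0.2487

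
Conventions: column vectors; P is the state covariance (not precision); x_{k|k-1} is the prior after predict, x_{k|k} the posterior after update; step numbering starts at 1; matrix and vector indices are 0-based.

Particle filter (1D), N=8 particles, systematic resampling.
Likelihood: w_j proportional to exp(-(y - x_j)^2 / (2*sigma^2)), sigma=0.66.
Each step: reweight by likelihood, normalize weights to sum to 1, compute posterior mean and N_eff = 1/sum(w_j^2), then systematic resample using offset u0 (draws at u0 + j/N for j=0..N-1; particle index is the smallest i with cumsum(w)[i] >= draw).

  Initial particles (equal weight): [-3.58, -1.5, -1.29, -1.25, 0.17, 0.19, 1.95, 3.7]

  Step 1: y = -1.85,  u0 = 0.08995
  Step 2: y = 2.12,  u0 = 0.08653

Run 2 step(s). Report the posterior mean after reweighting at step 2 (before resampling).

step 1: w=[0.0141, 0.3814, 0.3063, 0.2904, 0.0041, 0.0037, 0.0000, 0.0000]  mean=-1.3795  Neff=3.0878  idx=[1, 1, 1, 2, 2, 3, 3, 3]
step 2: w=[0.0276, 0.0276, 0.0276, 0.1505, 0.1505, 0.2054, 0.2054, 0.2054]  mean=-1.2828  Neff=5.7430  idx=[3, 3, 4, 5, 5, 6, 7, 7]

post_mean = -1.2828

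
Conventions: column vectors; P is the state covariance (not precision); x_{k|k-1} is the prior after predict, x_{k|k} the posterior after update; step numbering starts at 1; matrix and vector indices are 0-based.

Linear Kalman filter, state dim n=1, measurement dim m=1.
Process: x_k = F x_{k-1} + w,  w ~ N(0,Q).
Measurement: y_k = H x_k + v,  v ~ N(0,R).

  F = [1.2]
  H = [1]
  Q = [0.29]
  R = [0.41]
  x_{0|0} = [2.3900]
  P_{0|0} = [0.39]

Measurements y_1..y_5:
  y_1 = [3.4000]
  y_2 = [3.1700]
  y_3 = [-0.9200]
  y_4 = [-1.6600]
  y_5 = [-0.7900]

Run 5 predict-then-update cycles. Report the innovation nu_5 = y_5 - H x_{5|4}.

innov = [-0.1261]

step 1: x^-=[2.8680]  P^-=[0.8516]  S=[1.2616]  K=[0.6750]  nu=[0.5320]  x^+=[3.2271]  P^+=[0.2768]
step 2: x^-=[3.8725]  P^-=[0.6885]  S=[1.0985]  K=[0.6268]  nu=[-0.7025]  x^+=[3.4322]  P^+=[0.2570]
step 3: x^-=[4.1186]  P^-=[0.6600]  S=[1.0700]  K=[0.6168]  nu=[-5.0386]  x^+=[1.0106]  P^+=[0.2529]
step 4: x^-=[1.2127]  P^-=[0.6542]  S=[1.0642]  K=[0.6147]  nu=[-2.8727]  x^+=[-0.5532]  P^+=[0.2520]
step 5: x^-=[-0.6639]  P^-=[0.6529]  S=[1.0629]  K=[0.6143]  nu=[-0.1261]  x^+=[-0.7413]  P^+=[0.2519]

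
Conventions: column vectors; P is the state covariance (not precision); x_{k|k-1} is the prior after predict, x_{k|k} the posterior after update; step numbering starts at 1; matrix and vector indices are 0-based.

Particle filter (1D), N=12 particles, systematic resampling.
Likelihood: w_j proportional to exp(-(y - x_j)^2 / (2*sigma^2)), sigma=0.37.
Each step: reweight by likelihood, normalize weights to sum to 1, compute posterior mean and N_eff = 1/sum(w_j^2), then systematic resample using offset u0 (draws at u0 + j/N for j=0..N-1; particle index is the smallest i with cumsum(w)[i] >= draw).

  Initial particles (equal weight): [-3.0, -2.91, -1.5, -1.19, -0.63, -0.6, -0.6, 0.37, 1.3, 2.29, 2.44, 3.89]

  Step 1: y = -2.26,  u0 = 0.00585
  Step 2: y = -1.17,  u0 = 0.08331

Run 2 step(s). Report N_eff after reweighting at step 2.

N_eff = 3.0003

step 1: w=[0.2786, 0.4400, 0.2497, 0.0314, 0.0001, 0.0001, 0.0001, 0.0000, 0.0000, 0.0000, 0.0000, 0.0000]  mean=-2.5282  Neff=2.9894  idx=[0, 0, 0, 0, 1, 1, 1, 1, 1, 2, 2, 2]
step 2: w=[0.0000, 0.0000, 0.0000, 0.0000, 0.0000, 0.0000, 0.0000, 0.0000, 0.0000, 0.3333, 0.3333, 0.3333]  mean=-1.5001  Neff=3.0003  idx=[9, 9, 9, 9, 10, 10, 10, 10, 11, 11, 11, 11]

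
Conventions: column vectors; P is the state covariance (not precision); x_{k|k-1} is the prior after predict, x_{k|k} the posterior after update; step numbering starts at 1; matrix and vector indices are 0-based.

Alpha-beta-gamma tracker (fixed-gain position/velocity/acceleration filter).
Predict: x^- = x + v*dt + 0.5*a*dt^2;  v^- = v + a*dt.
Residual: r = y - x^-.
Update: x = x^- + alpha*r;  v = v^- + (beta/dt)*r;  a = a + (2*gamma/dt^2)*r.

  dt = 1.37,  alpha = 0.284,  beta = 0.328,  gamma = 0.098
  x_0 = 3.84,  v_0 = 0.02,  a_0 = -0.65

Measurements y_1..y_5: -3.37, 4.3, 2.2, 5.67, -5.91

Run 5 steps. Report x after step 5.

step 1: x_pred=3.2574  r=-6.6274  x^+=1.3752  v^+=-2.4572  a^+=-1.3421
step 2: x_pred=-3.2506  r=7.5506  x^+=-1.1063  v^+=-2.4881  a^+=-0.5536
step 3: x_pred=-5.0345  r=7.2345  x^+=-2.9799  v^+=-1.5145  a^+=0.2019
step 4: x_pred=-4.8653  r=10.5353  x^+=-1.8733  v^+=1.2844  a^+=1.3021
step 5: x_pred=1.1083  r=-7.0183  x^+=-0.8849  v^+=1.3879  a^+=0.5692

x_post = -0.8849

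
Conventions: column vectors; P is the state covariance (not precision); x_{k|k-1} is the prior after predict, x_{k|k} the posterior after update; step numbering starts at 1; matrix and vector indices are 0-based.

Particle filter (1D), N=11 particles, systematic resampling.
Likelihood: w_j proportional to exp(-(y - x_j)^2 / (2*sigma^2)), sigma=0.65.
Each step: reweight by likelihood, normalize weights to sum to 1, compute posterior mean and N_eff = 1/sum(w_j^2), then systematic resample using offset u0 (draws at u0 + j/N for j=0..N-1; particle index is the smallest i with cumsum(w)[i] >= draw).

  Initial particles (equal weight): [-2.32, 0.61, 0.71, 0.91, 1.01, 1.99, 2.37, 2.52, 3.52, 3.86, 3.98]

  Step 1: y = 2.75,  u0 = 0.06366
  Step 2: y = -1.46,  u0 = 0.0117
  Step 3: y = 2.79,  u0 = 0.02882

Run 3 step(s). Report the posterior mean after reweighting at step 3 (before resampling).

step 1: w=[0.0000, 0.0014, 0.0022, 0.0056, 0.0086, 0.1558, 0.2602, 0.2899, 0.1530, 0.0718, 0.0515]  mean=2.6942  Neff=4.8231  idx=[5, 5, 6, 6, 6, 7, 7, 7, 8, 9, 10]
step 2: w=[0.4669, 0.4669, 0.0177, 0.0177, 0.0177, 0.0044, 0.0044, 0.0044, 0.0000, 0.0000, 0.0000]  mean=2.0172  Neff=2.2888  idx=[0, 0, 0, 0, 0, 0, 1, 1, 1, 1, 1]
step 3: w=[0.0909, 0.0909, 0.0909, 0.0909, 0.0909, 0.0909, 0.0909, 0.0909, 0.0909, 0.0909, 0.0909]  mean=1.9900  Neff=11.0000  idx=[0, 1, 2, 3, 4, 5, 6, 7, 8, 9, 10]

post_mean = 1.9900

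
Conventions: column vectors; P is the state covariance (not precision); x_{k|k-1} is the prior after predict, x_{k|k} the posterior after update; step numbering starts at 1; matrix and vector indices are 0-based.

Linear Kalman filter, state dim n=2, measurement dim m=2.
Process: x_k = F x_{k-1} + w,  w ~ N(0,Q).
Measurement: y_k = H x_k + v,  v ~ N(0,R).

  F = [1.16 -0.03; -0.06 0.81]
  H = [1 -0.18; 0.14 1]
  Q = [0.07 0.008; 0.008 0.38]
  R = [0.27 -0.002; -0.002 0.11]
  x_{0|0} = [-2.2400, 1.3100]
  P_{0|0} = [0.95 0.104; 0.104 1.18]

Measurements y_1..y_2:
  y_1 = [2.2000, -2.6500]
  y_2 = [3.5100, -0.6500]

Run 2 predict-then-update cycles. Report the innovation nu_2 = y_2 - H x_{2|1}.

step 1: x^-=[-2.6377, 1.1955]  P^-=[1.3421 0.0111; 0.0111 1.1475]  S=[1.6453 -0.0098; -0.0098 1.2869]  K=[0.8155 0.1609; -0.1135 0.8920]  nu=[5.0529, -3.4762]  x^+=[0.9236, -2.4786]  P^+=[0.2173 -0.0144; -0.0144 0.1004]
step 2: x^-=[1.1458, -2.0631]  P^-=[0.3635 -0.0231; -0.0231 0.4480]  S=[0.6563 -0.0543; -0.0543 0.5587]  K=[0.5688 0.1050; -0.0930 0.7871]  nu=[1.9929, 1.2527]  x^+=[2.4109, -1.2624]  P^+=[0.1514 -0.0108; -0.0108 0.0883]

innov = [1.9929, 1.2527]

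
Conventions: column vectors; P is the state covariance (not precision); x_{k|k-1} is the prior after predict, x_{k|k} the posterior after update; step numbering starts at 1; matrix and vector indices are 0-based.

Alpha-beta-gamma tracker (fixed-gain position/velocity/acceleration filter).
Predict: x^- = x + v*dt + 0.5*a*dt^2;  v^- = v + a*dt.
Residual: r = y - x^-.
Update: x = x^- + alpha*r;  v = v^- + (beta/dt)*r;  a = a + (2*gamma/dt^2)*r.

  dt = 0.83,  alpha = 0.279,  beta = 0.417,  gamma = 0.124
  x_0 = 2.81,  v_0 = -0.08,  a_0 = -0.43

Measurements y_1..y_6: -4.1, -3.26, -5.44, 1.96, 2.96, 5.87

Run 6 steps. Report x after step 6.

x_post = 5.9711

step 1: x_pred=2.5955  r=-6.6955  x^+=0.7274  v^+=-3.8008  a^+=-2.8403
step 2: x_pred=-3.4056  r=0.1456  x^+=-3.3649  v^+=-6.0851  a^+=-2.7879
step 3: x_pred=-9.3759  r=3.9359  x^+=-8.2778  v^+=-6.4217  a^+=-1.3710
step 4: x_pred=-14.0800  r=16.0400  x^+=-9.6049  v^+=0.4990  a^+=4.4033
step 5: x_pred=-7.6740  r=10.6340  x^+=-4.7071  v^+=9.4964  a^+=8.2314
step 6: x_pred=6.0102  r=-0.1402  x^+=5.9711  v^+=16.2580  a^+=8.1810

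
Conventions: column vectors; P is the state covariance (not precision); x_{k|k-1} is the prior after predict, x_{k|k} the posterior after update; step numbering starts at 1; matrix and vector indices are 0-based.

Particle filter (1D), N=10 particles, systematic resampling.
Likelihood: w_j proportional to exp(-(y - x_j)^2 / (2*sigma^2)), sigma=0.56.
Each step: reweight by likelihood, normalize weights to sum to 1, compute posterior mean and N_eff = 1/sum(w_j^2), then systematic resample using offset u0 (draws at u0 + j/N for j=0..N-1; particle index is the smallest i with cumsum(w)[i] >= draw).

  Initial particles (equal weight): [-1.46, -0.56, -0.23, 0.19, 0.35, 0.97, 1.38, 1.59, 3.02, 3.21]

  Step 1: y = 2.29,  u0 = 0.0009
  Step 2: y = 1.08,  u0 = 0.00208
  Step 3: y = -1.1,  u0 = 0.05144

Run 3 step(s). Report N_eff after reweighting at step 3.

N_eff = 2.0148

step 1: w=[0.0000, 0.0000, 0.0000, 0.0006, 0.0017, 0.0421, 0.1808, 0.3099, 0.2894, 0.1756]  mean=2.2212  Neff=4.0806  idx=[4, 6, 6, 7, 7, 7, 8, 8, 8, 9]
step 2: w=[0.1030, 0.2088, 0.2088, 0.1592, 0.1592, 0.1592, 0.0006, 0.0006, 0.0006, 0.0002]  mean=1.3774  Neff=5.7546  idx=[0, 0, 1, 1, 2, 2, 3, 4, 4, 5]
step 3: w=[0.4982, 0.4982, 0.0008, 0.0008, 0.0008, 0.0008, 0.0001, 0.0001, 0.0001, 0.0001]  mean=0.3539  Neff=2.0148  idx=[0, 0, 0, 0, 0, 1, 1, 1, 1, 1]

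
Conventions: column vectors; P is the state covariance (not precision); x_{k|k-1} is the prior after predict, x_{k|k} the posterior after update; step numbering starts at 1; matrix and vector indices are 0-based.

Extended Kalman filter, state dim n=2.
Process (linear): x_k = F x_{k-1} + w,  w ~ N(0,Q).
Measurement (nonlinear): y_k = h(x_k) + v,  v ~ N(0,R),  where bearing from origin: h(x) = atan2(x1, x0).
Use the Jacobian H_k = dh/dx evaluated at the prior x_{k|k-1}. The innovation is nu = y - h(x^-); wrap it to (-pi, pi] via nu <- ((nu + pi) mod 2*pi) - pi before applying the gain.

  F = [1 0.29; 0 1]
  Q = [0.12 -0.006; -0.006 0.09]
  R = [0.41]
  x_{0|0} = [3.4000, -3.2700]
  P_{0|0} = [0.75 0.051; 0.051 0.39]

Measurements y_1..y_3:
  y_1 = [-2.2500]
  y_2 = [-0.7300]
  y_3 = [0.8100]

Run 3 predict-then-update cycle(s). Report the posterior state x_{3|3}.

step 1: x^-=[2.4517, -3.2700]  P^-=[0.9324 0.1581; 0.1581 0.4800]  H_jac=[0.1958 0.1468]  S=[0.4652]  K=[0.4423; 0.2180]  nu=[-1.3225]  x^+=[1.8668, -3.5583]  P^+=[0.8414 0.1133; 0.1133 0.4579]
step 2: x^-=[0.8348, -3.5583]  P^-=[1.0656 0.2400; 0.2400 0.5479]  H_jac=[0.2664 0.0625]  S=[0.4957]  K=[0.6028; 0.1980]  nu=[0.6103]  x^+=[1.2028, -3.4374]  P^+=[0.8854 0.1809; 0.1809 0.5285]
step 3: x^-=[0.2059, -3.4374]  P^-=[1.1548 0.3281; 0.3281 0.6185]  H_jac=[0.2899 0.0174]  S=[0.5105]  K=[0.6668; 0.2073]  nu=[2.3210]  x^+=[1.7536, -2.9562]  P^+=[0.9278 0.2575; 0.2575 0.5965]

x_post = [1.7536, -2.9562]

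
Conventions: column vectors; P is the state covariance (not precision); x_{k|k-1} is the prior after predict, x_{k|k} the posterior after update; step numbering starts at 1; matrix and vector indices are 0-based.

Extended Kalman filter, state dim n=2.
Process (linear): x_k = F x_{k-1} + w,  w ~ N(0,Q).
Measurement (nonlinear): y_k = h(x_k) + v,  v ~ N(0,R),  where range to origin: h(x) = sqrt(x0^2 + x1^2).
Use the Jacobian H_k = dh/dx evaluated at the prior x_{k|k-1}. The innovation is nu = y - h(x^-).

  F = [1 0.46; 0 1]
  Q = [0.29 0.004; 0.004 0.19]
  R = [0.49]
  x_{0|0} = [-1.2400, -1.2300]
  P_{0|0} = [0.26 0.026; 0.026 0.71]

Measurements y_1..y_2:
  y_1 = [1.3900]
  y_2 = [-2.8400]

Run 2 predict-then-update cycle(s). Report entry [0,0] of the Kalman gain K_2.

step 1: x^-=[-1.8058, -1.2300]  P^-=[0.7242 0.3566; 0.3566 0.9000]  H_jac=[-0.8265 -0.5630]  S=[1.6017]  K=[-0.4990; -0.5003]  nu=[-0.7949]  x^+=[-1.4091, -0.8323]  P^+=[0.3253 -0.0433; -0.0433 0.4990]
step 2: x^-=[-1.7920, -0.8323]  P^-=[0.6811 0.1903; 0.1903 0.6890]  H_jac=[-0.9070 -0.4212]  S=[1.3179]  K=[-0.5295; -0.3512]  nu=[-4.8158]  x^+=[0.7582, 0.8589]  P^+=[0.3115 -0.0548; -0.0548 0.5265]

K[0,0] = -0.5295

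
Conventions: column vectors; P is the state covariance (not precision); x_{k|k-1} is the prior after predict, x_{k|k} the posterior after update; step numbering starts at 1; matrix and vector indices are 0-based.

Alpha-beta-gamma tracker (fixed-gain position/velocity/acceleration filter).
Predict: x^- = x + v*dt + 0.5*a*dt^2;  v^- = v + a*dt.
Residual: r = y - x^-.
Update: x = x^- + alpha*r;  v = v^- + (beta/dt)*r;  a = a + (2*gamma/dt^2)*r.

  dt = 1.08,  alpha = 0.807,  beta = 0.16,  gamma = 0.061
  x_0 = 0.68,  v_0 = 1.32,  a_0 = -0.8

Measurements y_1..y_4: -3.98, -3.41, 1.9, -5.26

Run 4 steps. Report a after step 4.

a_post = -0.7966

step 1: x_pred=1.6390  r=-5.6190  x^+=-2.8955  v^+=-0.3765  a^+=-1.3877
step 2: x_pred=-4.1114  r=0.7014  x^+=-3.5454  v^+=-1.7713  a^+=-1.3144
step 3: x_pred=-6.2249  r=8.1249  x^+=0.3319  v^+=-1.9871  a^+=-0.4645
step 4: x_pred=-2.0851  r=-3.1749  x^+=-4.6472  v^+=-2.9592  a^+=-0.7966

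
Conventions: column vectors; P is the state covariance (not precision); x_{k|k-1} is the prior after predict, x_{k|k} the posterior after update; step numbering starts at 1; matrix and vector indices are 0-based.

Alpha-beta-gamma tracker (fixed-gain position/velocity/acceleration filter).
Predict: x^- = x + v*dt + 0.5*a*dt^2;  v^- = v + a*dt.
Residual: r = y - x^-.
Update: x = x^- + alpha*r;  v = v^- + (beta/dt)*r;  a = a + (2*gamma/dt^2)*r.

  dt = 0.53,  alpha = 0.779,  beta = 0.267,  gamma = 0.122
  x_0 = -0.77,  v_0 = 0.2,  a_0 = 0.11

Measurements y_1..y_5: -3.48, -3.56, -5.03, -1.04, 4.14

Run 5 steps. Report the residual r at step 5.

step 1: x_pred=-0.6486  r=-2.8314  x^+=-2.8542  v^+=-1.1681  a^+=-2.3495
step 2: x_pred=-3.8033  r=0.2433  x^+=-3.6138  v^+=-2.2908  a^+=-2.1381
step 3: x_pred=-5.1282  r=0.0982  x^+=-5.0517  v^+=-3.3745  a^+=-2.0528
step 4: x_pred=-7.1285  r=6.0885  x^+=-2.3856  v^+=-1.3953  a^+=3.2359
step 5: x_pred=-2.6706  r=6.8106  x^+=2.6349  v^+=3.7507  a^+=9.1518

resid = 6.8106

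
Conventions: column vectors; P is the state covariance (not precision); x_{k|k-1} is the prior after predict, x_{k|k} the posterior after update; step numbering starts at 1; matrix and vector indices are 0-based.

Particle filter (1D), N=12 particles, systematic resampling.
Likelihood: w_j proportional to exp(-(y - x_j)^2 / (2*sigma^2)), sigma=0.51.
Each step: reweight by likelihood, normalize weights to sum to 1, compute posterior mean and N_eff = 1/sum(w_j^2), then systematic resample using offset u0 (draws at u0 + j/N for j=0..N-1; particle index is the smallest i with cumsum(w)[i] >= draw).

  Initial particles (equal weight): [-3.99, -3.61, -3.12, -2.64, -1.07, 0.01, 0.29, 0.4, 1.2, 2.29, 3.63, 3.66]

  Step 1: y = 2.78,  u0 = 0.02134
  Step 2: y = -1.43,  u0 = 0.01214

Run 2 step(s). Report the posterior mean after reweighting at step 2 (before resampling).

post_mean = 2.2900

step 1: w=[0.0000, 0.0000, 0.0000, 0.0000, 0.0000, 0.0000, 0.0000, 0.0000, 0.0074, 0.5660, 0.2239, 0.2027]  mean=2.8596  Neff=2.4294  idx=[9, 9, 9, 9, 9, 9, 9, 10, 10, 10, 11, 11]
step 2: w=[0.1429, 0.1429, 0.1429, 0.1429, 0.1429, 0.1429, 0.1429, 0.0000, 0.0000, 0.0000, 0.0000, 0.0000]  mean=2.2900  Neff=7.0000  idx=[0, 0, 1, 1, 2, 3, 3, 4, 4, 5, 5, 6]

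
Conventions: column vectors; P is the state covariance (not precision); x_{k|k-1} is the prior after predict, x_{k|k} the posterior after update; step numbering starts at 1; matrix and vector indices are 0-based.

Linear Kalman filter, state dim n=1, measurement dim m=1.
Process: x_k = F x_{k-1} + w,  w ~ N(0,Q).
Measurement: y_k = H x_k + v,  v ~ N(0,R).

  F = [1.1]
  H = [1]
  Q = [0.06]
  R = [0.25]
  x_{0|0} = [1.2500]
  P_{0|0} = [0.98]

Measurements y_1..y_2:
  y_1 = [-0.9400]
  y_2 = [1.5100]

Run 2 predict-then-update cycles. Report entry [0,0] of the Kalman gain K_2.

step 1: x^-=[1.3750]  P^-=[1.2458]  S=[1.4958]  K=[0.8329]  nu=[-2.3150]  x^+=[-0.5531]  P^+=[0.2082]
step 2: x^-=[-0.6084]  P^-=[0.3119]  S=[0.5619]  K=[0.5551]  nu=[2.1184]  x^+=[0.5676]  P^+=[0.1388]

K[0,0] = 0.5551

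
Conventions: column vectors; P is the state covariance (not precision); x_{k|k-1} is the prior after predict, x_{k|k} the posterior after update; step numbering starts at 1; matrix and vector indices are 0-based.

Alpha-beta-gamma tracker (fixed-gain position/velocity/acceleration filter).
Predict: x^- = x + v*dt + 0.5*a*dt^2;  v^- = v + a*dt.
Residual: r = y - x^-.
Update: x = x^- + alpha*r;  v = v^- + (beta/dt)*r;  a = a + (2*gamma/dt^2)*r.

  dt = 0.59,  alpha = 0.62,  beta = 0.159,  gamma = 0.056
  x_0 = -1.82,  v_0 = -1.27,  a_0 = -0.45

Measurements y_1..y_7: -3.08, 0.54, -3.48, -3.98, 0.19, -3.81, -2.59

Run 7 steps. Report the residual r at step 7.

resid = -0.1107

step 1: x_pred=-2.6476  r=-0.4324  x^+=-2.9157  v^+=-1.6520  a^+=-0.5891
step 2: x_pred=-3.9929  r=4.5329  x^+=-1.1825  v^+=-0.7780  a^+=0.8693
step 3: x_pred=-1.4902  r=-1.9898  x^+=-2.7239  v^+=-0.8013  a^+=0.2291
step 4: x_pred=-3.1568  r=-0.8232  x^+=-3.6672  v^+=-0.8880  a^+=-0.0357
step 5: x_pred=-4.1973  r=4.3873  x^+=-1.4772  v^+=0.2733  a^+=1.3759
step 6: x_pred=-1.0765  r=-2.7335  x^+=-2.7713  v^+=0.3484  a^+=0.4964
step 7: x_pred=-2.4793  r=-0.1107  x^+=-2.5479  v^+=0.6114  a^+=0.4608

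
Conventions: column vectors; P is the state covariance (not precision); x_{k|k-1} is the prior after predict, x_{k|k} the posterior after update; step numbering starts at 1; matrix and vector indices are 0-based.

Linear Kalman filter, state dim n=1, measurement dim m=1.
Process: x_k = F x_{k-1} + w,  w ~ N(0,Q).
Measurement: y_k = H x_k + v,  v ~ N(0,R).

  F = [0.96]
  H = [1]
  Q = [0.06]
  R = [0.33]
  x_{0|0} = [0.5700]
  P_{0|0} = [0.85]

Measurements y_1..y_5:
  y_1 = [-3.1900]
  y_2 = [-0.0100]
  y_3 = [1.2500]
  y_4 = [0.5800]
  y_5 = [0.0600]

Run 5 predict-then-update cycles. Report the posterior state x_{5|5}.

step 1: x^-=[0.5472]  P^-=[0.8434]  S=[1.1734]  K=[0.7188]  nu=[-3.7372]  x^+=[-2.1389]  P^+=[0.2372]
step 2: x^-=[-2.0534]  P^-=[0.2786]  S=[0.6086]  K=[0.4578]  nu=[2.0434]  x^+=[-1.1180]  P^+=[0.1511]
step 3: x^-=[-1.0733]  P^-=[0.1992]  S=[0.5292]  K=[0.3764]  nu=[2.3233]  x^+=[-0.1987]  P^+=[0.1242]
step 4: x^-=[-0.1907]  P^-=[0.1745]  S=[0.5045]  K=[0.3459]  nu=[0.7707]  x^+=[0.0758]  P^+=[0.1141]
step 5: x^-=[0.0728]  P^-=[0.1652]  S=[0.4952]  K=[0.3336]  nu=[-0.0128]  x^+=[0.0685]  P^+=[0.1101]

x_post = [0.0685]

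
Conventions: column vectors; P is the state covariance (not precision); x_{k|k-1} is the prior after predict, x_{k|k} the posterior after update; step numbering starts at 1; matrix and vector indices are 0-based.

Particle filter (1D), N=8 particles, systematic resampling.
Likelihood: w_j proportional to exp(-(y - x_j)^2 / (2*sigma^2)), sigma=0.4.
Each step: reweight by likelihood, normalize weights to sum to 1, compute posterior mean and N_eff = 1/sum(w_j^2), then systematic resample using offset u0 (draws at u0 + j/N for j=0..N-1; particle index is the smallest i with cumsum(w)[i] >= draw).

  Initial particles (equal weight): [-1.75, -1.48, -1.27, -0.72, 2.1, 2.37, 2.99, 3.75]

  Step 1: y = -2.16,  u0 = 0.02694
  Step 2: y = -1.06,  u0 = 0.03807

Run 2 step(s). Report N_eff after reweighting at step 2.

step 1: w=[0.6479, 0.2583, 0.0922, 0.0017, 0.0000, 0.0000, 0.0000, 0.0000]  mean=-1.6343  Neff=2.0204  idx=[0, 0, 0, 0, 0, 1, 1, 1]
step 2: w=[0.0790, 0.0790, 0.0790, 0.0790, 0.0790, 0.2016, 0.2016, 0.2016]  mean=-1.5867  Neff=6.5284  idx=[0, 2, 3, 5, 5, 6, 6, 7]

N_eff = 6.5284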